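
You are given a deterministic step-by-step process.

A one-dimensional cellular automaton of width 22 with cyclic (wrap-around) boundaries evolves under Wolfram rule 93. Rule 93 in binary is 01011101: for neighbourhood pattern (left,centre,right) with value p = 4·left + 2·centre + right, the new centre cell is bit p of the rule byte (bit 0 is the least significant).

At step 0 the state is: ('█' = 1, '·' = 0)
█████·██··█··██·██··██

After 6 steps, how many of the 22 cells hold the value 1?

12

[0] █████·██··█··██·██··██
[1] ····█·███·██·██·███·█·
[2] ███·█·█·█·██·██·█·█·██
[3] ··█·█·█·█·██·██·█·█·█·
[4] █·█·█·█·█·██·██·█·█·██
[5] █·█·█·█·█·██·██·█·█·█·
[6] █·█·█·█·█·██·██·█·█·█·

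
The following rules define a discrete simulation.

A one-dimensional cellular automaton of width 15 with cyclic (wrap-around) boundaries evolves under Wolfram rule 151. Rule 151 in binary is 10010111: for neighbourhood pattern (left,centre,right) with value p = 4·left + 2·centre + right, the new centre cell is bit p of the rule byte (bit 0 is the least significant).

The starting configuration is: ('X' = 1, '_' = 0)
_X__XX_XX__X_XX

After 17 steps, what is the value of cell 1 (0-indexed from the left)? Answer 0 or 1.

1

step 0: _X__XX_XX__X_XX
step 1: _XXX_____XXX___
step 2: X_X_XXXXX_X_XXX
step 3: __X__XXX__X__XX
step 4: XXXXX_X_XXXXX__
step 5: _XXX__X__XXX_XX
step 6: __X_XXXXX_X____
step 7: XXX__XXX__XXXXX
step 8: XX_XX_X_XX_XXXX
step 9: X_____X_____XXX
step 10: _XXXXXXXXXXX_XX
step 11: __XXXXXXXXX____
step 12: XX_XXXXXXX_XXXX
step 13: X___XXXXX___XXX
step 14: _XXX_XXX_XXX_XX
step 15: __X___X___X____
step 16: XXXXXXXXXXXXXXX
step 17: XXXXXXXXXXXXXXX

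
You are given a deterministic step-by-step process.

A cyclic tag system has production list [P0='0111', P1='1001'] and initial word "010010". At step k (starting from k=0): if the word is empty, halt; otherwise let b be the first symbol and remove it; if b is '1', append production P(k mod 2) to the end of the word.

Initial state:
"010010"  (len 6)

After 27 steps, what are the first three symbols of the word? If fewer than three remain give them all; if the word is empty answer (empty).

0) "010010"  (len 6)
1) "10010"  (len 5)
2) "00101001"  (len 8)
3) "0101001"  (len 7)
4) "101001"  (len 6)
5) "010010111"  (len 9)
6) "10010111"  (len 8)
7) "00101110111"  (len 11)
8) "0101110111"  (len 10)
9) "101110111"  (len 9)
10) "011101111001"  (len 12)
11) "11101111001"  (len 11)
12) "11011110011001"  (len 14)
13) "10111100110010111"  (len 17)
14) "01111001100101111001"  (len 20)
15) "1111001100101111001"  (len 19)
16) "1110011001011110011001"  (len 22)
17) "1100110010111100110010111"  (len 25)
18) "1001100101111001100101111001"  (len 28)
19) "0011001011110011001011110010111"  (len 31)
20) "011001011110011001011110010111"  (len 30)
21) "11001011110011001011110010111"  (len 29)
22) "10010111100110010111100101111001"  (len 32)
23) "00101111001100101111001011110010111"  (len 35)
24) "0101111001100101111001011110010111"  (len 34)
25) "101111001100101111001011110010111"  (len 33)
26) "011110011001011110010111100101111001"  (len 36)
27) "11110011001011110010111100101111001"  (len 35)

111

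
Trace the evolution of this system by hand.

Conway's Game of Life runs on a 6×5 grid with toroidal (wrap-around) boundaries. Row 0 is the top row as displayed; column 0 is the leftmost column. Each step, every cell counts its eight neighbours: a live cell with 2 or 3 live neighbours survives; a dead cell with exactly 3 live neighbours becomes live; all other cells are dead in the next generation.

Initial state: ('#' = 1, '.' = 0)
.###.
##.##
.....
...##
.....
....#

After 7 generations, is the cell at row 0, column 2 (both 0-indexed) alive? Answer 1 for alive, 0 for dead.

0

t=0: .###.
##.##
.....
...##
.....
....#
t=1: .#...
##.##
..#..
.....
...##
..##.
t=2: .#...
##.##
#####
...#.
..###
..###
t=3: .#...
.....
.....
.....
.....
##..#
t=4: .#...
.....
.....
.....
#....
##...
t=5: ##...
.....
.....
.....
##...
##...
t=6: ##...
.....
.....
.....
##...
..#.#
t=7: ##...
.....
.....
.....
##...
..#.#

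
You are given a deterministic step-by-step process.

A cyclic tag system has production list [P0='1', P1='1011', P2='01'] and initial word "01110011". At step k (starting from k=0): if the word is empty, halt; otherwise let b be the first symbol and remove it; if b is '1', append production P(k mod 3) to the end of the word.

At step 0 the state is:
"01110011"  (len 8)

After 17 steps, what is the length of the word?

22

k=0  "01110011"  (len 8)
k=1  "1110011"  (len 7)
k=2  "1100111011"  (len 10)
k=3  "10011101101"  (len 11)
k=4  "00111011011"  (len 11)
k=5  "0111011011"  (len 10)
k=6  "111011011"  (len 9)
k=7  "110110111"  (len 9)
k=8  "101101111011"  (len 12)
k=9  "0110111101101"  (len 13)
k=10  "110111101101"  (len 12)
k=11  "101111011011011"  (len 15)
k=12  "0111101101101101"  (len 16)
k=13  "111101101101101"  (len 15)
k=14  "111011011011011011"  (len 18)
k=15  "1101101101101101101"  (len 19)
k=16  "1011011011011011011"  (len 19)
k=17  "0110110110110110111011"  (len 22)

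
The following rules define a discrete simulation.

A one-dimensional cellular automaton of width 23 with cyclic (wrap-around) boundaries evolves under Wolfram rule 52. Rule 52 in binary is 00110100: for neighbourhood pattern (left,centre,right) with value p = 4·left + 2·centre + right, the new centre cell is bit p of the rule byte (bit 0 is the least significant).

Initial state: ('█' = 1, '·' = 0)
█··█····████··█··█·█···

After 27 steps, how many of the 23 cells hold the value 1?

9

t=0: █··█····████··█··█·█···
t=1: ██·██·······█·██·████··
t=2: ··█··█······██··█····█·
t=3: ··██·██·······█·██···██
t=4: █···█··█······██··█····
t=5: ██··██·██·······█·██···
t=6: ··█···█··█······██··█··
t=7: ··██··██·██·······█·██·
t=8: ····█···█··█······██··█
t=9: █···██··██·██·······█·█
t=10: ·█····█···█··█······██·
t=11: ·██···██··██·██·······█
t=12: █··█····█···█··█······█
t=13: ·█·██···██··██·██······
t=14: ·██··█····█···█··█·····
t=15: ···█·██···██··██·██····
t=16: ···██··█····█···█··█···
t=17: ·····█·██···██··██·██··
t=18: ·····██··█····█···█··█·
t=19: ·······█·██···██··██·██
t=20: █······██··█····█···█··
t=21: ██·······█·██···██··██·
t=22: ··█······██··█····█···█
t=23: █·██·······█·██···██··█
t=24: ·█··█······██··█····█··
t=25: ·██·██·······█·██···██·
t=26: ···█··█······██··█····█
t=27: █··██·██·······█·██···█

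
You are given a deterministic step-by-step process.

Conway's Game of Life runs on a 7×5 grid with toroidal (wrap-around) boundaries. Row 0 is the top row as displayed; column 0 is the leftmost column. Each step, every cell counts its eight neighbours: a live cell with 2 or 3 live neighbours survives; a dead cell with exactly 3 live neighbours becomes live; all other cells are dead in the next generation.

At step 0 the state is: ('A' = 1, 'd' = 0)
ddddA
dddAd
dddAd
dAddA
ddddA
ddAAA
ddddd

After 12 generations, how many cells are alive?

9

step 0: ddddA
dddAd
dddAd
dAddA
ddddA
ddAAA
ddddd
step 1: ddddd
dddAA
ddAAA
AddAA
ddAdA
dddAA
ddddA
step 2: dddAA
ddAdA
ddAdd
AAddd
ddAdd
AdddA
dddAA
step 3: AdAdd
ddAdA
AdAAd
dAAdd
ddddA
AdddA
ddddd
step 4: dAdAd
AdAdA
AdddA
AAAdA
dAdAA
AdddA
AAddA
step 5: dddAd
ddAdd
ddAdd
ddAdd
ddddd
ddAdd
dAAAd
step 6: dAdAd
ddAAd
dAAAd
ddddd
ddddd
dAAAd
dAdAd
step 7: dAdAA
ddddA
dAdAd
ddAdd
ddAdd
dAdAd
AAdAA
step 8: dAddd
ddddA
ddAAd
dAAAd
dAAAd
dAdAd
dAddd
step 9: Adddd
ddAAd
dAddA
ddddA
AdddA
AAdAd
AAddd
step 10: AdAdA
AAAAA
AdAdA
dddAA
dAdAd
ddAdd
ddAdd
step 11: ddddd
ddddd
ddddd
dAddd
dddAA
dAAAd
ddAdd
step 12: ddddd
ddddd
ddddd
ddddd
AAdAA
dAddA
dAAAd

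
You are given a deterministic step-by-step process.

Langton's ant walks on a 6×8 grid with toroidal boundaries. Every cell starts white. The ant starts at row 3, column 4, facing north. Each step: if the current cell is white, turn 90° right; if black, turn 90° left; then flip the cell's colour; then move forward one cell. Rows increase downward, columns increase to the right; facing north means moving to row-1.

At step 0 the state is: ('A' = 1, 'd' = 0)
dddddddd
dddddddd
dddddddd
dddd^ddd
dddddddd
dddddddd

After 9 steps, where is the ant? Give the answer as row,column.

3,3

k=0  dddddddd
dddddddd
dddddddd
dddd^ddd
dddddddd
dddddddd
k=1  dddddddd
dddddddd
dddddddd
ddddA>dd
dddddddd
dddddddd
k=2  dddddddd
dddddddd
dddddddd
ddddAAdd
dddddvdd
dddddddd
k=3  dddddddd
dddddddd
dddddddd
ddddAAdd
dddd<Add
dddddddd
k=4  dddddddd
dddddddd
dddddddd
dddd^Add
ddddAAdd
dddddddd
k=5  dddddddd
dddddddd
dddddddd
ddd<dAdd
ddddAAdd
dddddddd
k=6  dddddddd
dddddddd
ddd^dddd
dddAdAdd
ddddAAdd
dddddddd
k=7  dddddddd
dddddddd
dddA>ddd
dddAdAdd
ddddAAdd
dddddddd
k=8  dddddddd
dddddddd
dddAAddd
dddAvAdd
ddddAAdd
dddddddd
k=9  dddddddd
dddddddd
dddAAddd
ddd<AAdd
ddddAAdd
dddddddd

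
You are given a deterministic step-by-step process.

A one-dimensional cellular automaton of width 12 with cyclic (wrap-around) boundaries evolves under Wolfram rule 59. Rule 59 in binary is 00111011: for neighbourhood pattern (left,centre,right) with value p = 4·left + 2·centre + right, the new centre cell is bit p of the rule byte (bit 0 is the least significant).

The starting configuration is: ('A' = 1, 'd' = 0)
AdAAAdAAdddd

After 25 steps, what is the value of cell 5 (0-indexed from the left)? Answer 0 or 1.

1

[0] AdAAAdAAdddd
[1] dAAddAAdAAAA
[2] AAdAAAdAAddd
[3] AdAAddAAdAAA
[4] dAAdAAAdAAdd
[5] AAdAAddAAdAA
[6] ddAAdAAAdAAd
[7] AAAdAAddAAdA
[8] dddAAdAAAdAA
[9] AAAAdAAddAAd
[10] AdddAAdAAAdA
[11] dAAAAdAAddAA
[12] AAdddAAdAAAd
[13] AdAAAAdAAddA
[14] dAAdddAAdAAA
[15] AAdAAAAdAAdd
[16] AdAAdddAAdAA
[17] dAAdAAAAdAAd
[18] AAdAAdddAAdA
[19] ddAAdAAAAdAA
[20] AAAdAAdddAAd
[21] AddAAdAAAAdA
[22] dAAAdAAdddAA
[23] AAddAAdAAAAd
[24] AdAAAdAAdddA
[25] dAAddAAdAAAA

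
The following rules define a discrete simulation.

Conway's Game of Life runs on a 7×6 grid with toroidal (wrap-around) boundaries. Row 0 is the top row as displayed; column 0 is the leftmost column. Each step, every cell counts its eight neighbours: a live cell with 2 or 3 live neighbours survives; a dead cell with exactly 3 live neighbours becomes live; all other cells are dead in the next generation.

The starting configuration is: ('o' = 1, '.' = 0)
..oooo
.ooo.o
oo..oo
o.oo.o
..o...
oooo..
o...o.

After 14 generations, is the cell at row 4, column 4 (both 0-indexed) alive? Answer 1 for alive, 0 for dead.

0

gen 0: ..oooo
.ooo.o
oo..oo
o.oo.o
..o...
oooo..
o...o.
gen 1: ......
......
......
..oo..
....oo
o.oo.o
o.....
gen 2: ......
......
......
...oo.
oo...o
oo.o..
oo...o
gen 3: o.....
......
......
o...oo
.o.o.o
....o.
.oo..o
gen 4: oo....
......
.....o
o...oo
...o..
.o.ooo
oo...o
gen 5: .o...o
o.....
o...oo
o...oo
..oo..
.o.o.o
......
gen 6: o.....
.o..o.
.o..o.
oo....
.ooo..
...oo.
..o.o.
gen 7: .o.o.o
oo...o
.oo..o
o..o..
oo.oo.
.o..o.
....oo
gen 8: .oo...
.....o
..o.oo
...o..
oo.oo.
.oo...
..oo.o
gen 9: ooooo.
oooooo
...ooo
oo....
oo.oo.
.....o
o..o..
gen 10: ......
......
......
.o....
.oo.o.
.ooo.o
o..o..
gen 11: ......
......
......
.oo...
....o.
.....o
oo.oo.
gen 12: ......
......
......
......
......
o..o.o
o...oo
gen 13: .....o
......
......
......
......
o.....
o...o.
gen 14: .....o
......
......
......
......
.....o
o.....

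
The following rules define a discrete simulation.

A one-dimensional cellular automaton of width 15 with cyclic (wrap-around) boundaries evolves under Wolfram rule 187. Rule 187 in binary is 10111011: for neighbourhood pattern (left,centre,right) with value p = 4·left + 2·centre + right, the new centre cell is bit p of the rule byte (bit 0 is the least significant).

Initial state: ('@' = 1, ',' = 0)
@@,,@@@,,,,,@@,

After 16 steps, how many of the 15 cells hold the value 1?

step 0: @@,,@@@,,,,,@@,
step 1: @,@@@@,@@@@@@,@
step 2: ,@@@@,@@@@@@,@@
step 3: @@@@,@@@@@@,@@,
step 4: @@@,@@@@@@,@@,@
step 5: @@,@@@@@@,@@,@@
step 6: @,@@@@@@,@@,@@@
step 7: ,@@@@@@,@@,@@@@
step 8: @@@@@@,@@,@@@@,
step 9: @@@@@,@@,@@@@,@
step 10: @@@@,@@,@@@@,@@
step 11: @@@,@@,@@@@,@@@
step 12: @@,@@,@@@@,@@@@
step 13: @,@@,@@@@,@@@@@
step 14: ,@@,@@@@,@@@@@@
step 15: @@,@@@@,@@@@@@,
step 16: @,@@@@,@@@@@@,@

12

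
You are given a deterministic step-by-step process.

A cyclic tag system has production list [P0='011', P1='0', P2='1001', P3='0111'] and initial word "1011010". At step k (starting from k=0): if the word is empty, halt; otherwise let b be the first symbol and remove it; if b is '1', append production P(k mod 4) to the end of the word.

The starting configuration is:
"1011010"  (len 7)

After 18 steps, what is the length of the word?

k=0  "1011010"  (len 7)
k=1  "011010011"  (len 9)
k=2  "11010011"  (len 8)
k=3  "10100111001"  (len 11)
k=4  "01001110010111"  (len 14)
k=5  "1001110010111"  (len 13)
k=6  "0011100101110"  (len 13)
k=7  "011100101110"  (len 12)
k=8  "11100101110"  (len 11)
k=9  "1100101110011"  (len 13)
k=10  "1001011100110"  (len 13)
k=11  "0010111001101001"  (len 16)
k=12  "010111001101001"  (len 15)
k=13  "10111001101001"  (len 14)
k=14  "01110011010010"  (len 14)
k=15  "1110011010010"  (len 13)
k=16  "1100110100100111"  (len 16)
k=17  "100110100100111011"  (len 18)
k=18  "001101001001110110"  (len 18)

18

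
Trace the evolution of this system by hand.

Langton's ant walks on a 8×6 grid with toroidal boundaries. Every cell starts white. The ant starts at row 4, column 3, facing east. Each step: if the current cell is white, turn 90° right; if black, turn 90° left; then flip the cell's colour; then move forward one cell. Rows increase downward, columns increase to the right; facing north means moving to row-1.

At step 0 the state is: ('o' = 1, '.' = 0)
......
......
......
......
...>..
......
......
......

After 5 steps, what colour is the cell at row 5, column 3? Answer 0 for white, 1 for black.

gen 0: ......
......
......
......
...>..
......
......
......
gen 1: ......
......
......
......
...o..
...v..
......
......
gen 2: ......
......
......
......
...o..
..<o..
......
......
gen 3: ......
......
......
......
..^o..
..oo..
......
......
gen 4: ......
......
......
......
..o>..
..oo..
......
......
gen 5: ......
......
......
...^..
..o...
..oo..
......
......

1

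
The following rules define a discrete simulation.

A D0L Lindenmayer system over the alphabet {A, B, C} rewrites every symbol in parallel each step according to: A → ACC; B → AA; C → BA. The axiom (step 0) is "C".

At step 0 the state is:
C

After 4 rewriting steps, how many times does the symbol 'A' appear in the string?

15

step 0: C
step 1: BA
step 2: AAACC
step 3: ACCACCACCBABA
step 4: ACCBABAACCBABAACCBABAAAACCAAACC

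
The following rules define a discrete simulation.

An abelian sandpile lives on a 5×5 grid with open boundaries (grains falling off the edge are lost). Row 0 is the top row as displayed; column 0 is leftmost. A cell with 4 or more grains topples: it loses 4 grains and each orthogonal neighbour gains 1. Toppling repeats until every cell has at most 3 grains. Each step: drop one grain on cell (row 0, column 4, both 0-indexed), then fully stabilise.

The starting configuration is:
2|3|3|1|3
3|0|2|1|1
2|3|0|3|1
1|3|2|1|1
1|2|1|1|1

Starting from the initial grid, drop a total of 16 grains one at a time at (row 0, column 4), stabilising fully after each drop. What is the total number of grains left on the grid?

[0] 2|3|3|1|3
3|0|2|1|1
2|3|0|3|1
1|3|2|1|1
1|2|1|1|1
[1] 2|3|3|2|0
3|0|2|1|2
2|3|0|3|1
1|3|2|1|1
1|2|1|1|1
[2] 2|3|3|2|1
3|0|2|1|2
2|3|0|3|1
1|3|2|1|1
1|2|1|1|1
[3] 2|3|3|2|2
3|0|2|1|2
2|3|0|3|1
1|3|2|1|1
1|2|1|1|1
[4] 2|3|3|2|3
3|0|2|1|2
2|3|0|3|1
1|3|2|1|1
1|2|1|1|1
[5] 2|3|3|3|0
3|0|2|1|3
2|3|0|3|1
1|3|2|1|1
1|2|1|1|1
[6] 2|3|3|3|1
3|0|2|1|3
2|3|0|3|1
1|3|2|1|1
1|2|1|1|1
[7] 2|3|3|3|2
3|0|2|1|3
2|3|0|3|1
1|3|2|1|1
1|2|1|1|1
[8] 2|3|3|3|3
3|0|2|1|3
2|3|0|3|1
1|3|2|1|1
1|2|1|1|1
[9] 3|0|1|1|2
3|1|3|3|0
2|3|0|3|2
1|3|2|1|1
1|2|1|1|1
[10] 3|0|1|1|3
3|1|3|3|0
2|3|0|3|2
1|3|2|1|1
1|2|1|1|1
[11] 3|0|1|2|0
3|1|3|3|1
2|3|0|3|2
1|3|2|1|1
1|2|1|1|1
[12] 3|0|1|2|1
3|1|3|3|1
2|3|0|3|2
1|3|2|1|1
1|2|1|1|1
[13] 3|0|1|2|2
3|1|3|3|1
2|3|0|3|2
1|3|2|1|1
1|2|1|1|1
[14] 3|0|1|2|3
3|1|3|3|1
2|3|0|3|2
1|3|2|1|1
1|2|1|1|1
[15] 3|0|1|3|0
3|1|3|3|2
2|3|0|3|2
1|3|2|1|1
1|2|1|1|1
[16] 3|0|1|3|1
3|1|3|3|2
2|3|0|3|2
1|3|2|1|1
1|2|1|1|1

44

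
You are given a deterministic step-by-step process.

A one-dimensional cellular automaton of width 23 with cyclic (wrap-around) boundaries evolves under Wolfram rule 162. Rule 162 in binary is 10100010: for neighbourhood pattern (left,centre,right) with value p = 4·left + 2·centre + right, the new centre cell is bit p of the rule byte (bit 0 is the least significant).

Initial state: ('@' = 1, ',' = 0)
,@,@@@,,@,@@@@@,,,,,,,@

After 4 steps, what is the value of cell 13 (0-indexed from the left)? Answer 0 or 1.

0) ,@,@@@,,@,@@@@@,,,,,,,@
1) @,@,@,,@,@,@@@,,,,,,,@,
2) ,@,@,,@,@,@,@,,,,,,,@,@
3) @,@,,@,@,@,@,,,,,,,@,@,
4) ,@,,@,@,@,@,,,,,,,@,@,@

0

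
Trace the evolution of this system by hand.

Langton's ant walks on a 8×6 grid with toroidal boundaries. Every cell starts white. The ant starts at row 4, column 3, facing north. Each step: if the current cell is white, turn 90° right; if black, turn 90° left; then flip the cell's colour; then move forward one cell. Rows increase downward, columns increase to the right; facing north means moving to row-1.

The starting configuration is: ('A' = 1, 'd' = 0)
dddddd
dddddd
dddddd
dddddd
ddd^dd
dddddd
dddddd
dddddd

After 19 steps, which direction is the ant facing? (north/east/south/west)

step 0: dddddd
dddddd
dddddd
dddddd
ddd^dd
dddddd
dddddd
dddddd
step 1: dddddd
dddddd
dddddd
dddddd
dddA>d
dddddd
dddddd
dddddd
step 2: dddddd
dddddd
dddddd
dddddd
dddAAd
ddddvd
dddddd
dddddd
step 3: dddddd
dddddd
dddddd
dddddd
dddAAd
ddd<Ad
dddddd
dddddd
step 4: dddddd
dddddd
dddddd
dddddd
ddd^Ad
dddAAd
dddddd
dddddd
step 5: dddddd
dddddd
dddddd
dddddd
dd<dAd
dddAAd
dddddd
dddddd
step 6: dddddd
dddddd
dddddd
dd^ddd
ddAdAd
dddAAd
dddddd
dddddd
step 7: dddddd
dddddd
dddddd
ddA>dd
ddAdAd
dddAAd
dddddd
dddddd
step 8: dddddd
dddddd
dddddd
ddAAdd
ddAvAd
dddAAd
dddddd
dddddd
step 9: dddddd
dddddd
dddddd
ddAAdd
dd<AAd
dddAAd
dddddd
dddddd
step 10: dddddd
dddddd
dddddd
ddAAdd
dddAAd
ddvAAd
dddddd
dddddd
step 11: dddddd
dddddd
dddddd
ddAAdd
dddAAd
d<AAAd
dddddd
dddddd
step 12: dddddd
dddddd
dddddd
ddAAdd
d^dAAd
dAAAAd
dddddd
dddddd
step 13: dddddd
dddddd
dddddd
ddAAdd
dA>AAd
dAAAAd
dddddd
dddddd
step 14: dddddd
dddddd
dddddd
ddAAdd
dAAAAd
dAvAAd
dddddd
dddddd
step 15: dddddd
dddddd
dddddd
ddAAdd
dAAAAd
dAd>Ad
dddddd
dddddd
step 16: dddddd
dddddd
dddddd
ddAAdd
dAA^Ad
dAddAd
dddddd
dddddd
step 17: dddddd
dddddd
dddddd
ddAAdd
dA<dAd
dAddAd
dddddd
dddddd
step 18: dddddd
dddddd
dddddd
ddAAdd
dAddAd
dAvdAd
dddddd
dddddd
step 19: dddddd
dddddd
dddddd
ddAAdd
dAddAd
d<AdAd
dddddd
dddddd

west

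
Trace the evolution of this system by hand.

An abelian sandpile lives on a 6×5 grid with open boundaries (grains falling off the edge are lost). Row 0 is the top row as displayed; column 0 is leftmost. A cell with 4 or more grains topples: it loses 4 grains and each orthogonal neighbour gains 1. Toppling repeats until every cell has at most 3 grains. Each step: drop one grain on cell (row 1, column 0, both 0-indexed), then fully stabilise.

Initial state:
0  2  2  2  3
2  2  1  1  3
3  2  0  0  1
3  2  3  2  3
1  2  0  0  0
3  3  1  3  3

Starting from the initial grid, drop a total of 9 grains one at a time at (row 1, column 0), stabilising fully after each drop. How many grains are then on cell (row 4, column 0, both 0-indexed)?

2

k=0  0  2  2  2  3
2  2  1  1  3
3  2  0  0  1
3  2  3  2  3
1  2  0  0  0
3  3  1  3  3
k=1  0  2  2  2  3
3  2  1  1  3
3  2  0  0  1
3  2  3  2  3
1  2  0  0  0
3  3  1  3  3
k=2  1  2  2  2  3
1  3  1  1  3
1  3  0  0  1
0  3  3  2  3
2  2  0  0  0
3  3  1  3  3
k=3  1  2  2  2  3
2  3  1  1  3
1  3  0  0  1
0  3  3  2  3
2  2  0  0  0
3  3  1  3  3
k=4  1  2  2  2  3
3  3  1  1  3
1  3  0  0  1
0  3  3  2  3
2  2  0  0  0
3  3  1  3  3
k=5  2  3  2  2  3
1  1  2  1  3
3  1  2  0  1
1  1  0  3  3
2  3  1  0  0
3  3  1  3  3
k=6  2  3  2  2  3
2  1  2  1  3
3  1  2  0  1
1  1  0  3  3
2  3  1  0  0
3  3  1  3  3
k=7  2  3  2  2  3
3  1  2  1  3
3  1  2  0  1
1  1  0  3  3
2  3  1  0  0
3  3  1  3  3
k=8  3  3  2  2  3
1  2  2  1  3
0  2  2  0  1
2  1  0  3  3
2  3  1  0  0
3  3  1  3  3
k=9  3  3  2  2  3
2  2  2  1  3
0  2  2  0  1
2  1  0  3  3
2  3  1  0  0
3  3  1  3  3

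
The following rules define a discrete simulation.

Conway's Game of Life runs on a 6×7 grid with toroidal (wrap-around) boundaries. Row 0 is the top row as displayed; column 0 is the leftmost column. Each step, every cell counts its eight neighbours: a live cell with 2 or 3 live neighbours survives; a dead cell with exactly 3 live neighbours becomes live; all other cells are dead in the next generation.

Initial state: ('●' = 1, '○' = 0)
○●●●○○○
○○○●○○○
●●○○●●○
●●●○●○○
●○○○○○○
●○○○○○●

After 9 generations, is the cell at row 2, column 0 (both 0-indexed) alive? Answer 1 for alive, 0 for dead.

[0] ○●●●○○○
○○○●○○○
●●○○●●○
●●●○●○○
●○○○○○○
●○○○○○●
[1] ●●●●○○○
●○○●○○○
●○○○●●●
○○●●●●○
○○○○○○○
●○●○○○●
[2] ○○○●○○○
○○○●○●○
●●●○○○○
○○○●○○○
○●●○●●●
●○●●○○●
[3] ○○○●○○●
○●○●●○○
○●●●●○○
○○○●●●●
○●○○●●●
●○○○○○●
[4] ○○●●●●●
●●○○○●○
●●○○○○○
○●○○○○●
○○○●○○○
○○○○●○○
[5] ●●●●○○●
○○○●○●○
○○●○○○○
○●●○○○○
○○○○○○○
○○●○○○○
[6] ●●○●●○●
●○○●●○●
○●●●○○○
○●●○○○○
○●●○○○○
●○●●○○○
[7] ○○○○○○○
○○○○○○●
○○○○●○○
●○○○○○○
●○○○○○○
○○○○●○●
[8] ○○○○○●○
○○○○○○○
○○○○○○○
○○○○○○○
●○○○○○●
○○○○○○○
[9] ○○○○○○○
○○○○○○○
○○○○○○○
○○○○○○○
○○○○○○○
○○○○○○●

0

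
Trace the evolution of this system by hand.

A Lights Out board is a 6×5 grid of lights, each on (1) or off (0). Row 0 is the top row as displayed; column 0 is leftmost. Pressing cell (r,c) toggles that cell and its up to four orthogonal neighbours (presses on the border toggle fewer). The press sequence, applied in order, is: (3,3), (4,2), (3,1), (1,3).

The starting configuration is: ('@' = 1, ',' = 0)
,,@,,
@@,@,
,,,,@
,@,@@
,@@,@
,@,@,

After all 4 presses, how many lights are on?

15

t=0: ,,@,,
@@,@,
,,,,@
,@,@@
,@@,@
,@,@,
t=1: ,,@,,
@@,@,
,,,@@
,@@,,
,@@@@
,@,@,
t=2: ,,@,,
@@,@,
,,,@@
,@,,,
,,,,@
,@@@,
t=3: ,,@,,
@@,@,
,@,@@
@,@,,
,@,,@
,@@@,
t=4: ,,@@,
@@@,@
,@,,@
@,@,,
,@,,@
,@@@,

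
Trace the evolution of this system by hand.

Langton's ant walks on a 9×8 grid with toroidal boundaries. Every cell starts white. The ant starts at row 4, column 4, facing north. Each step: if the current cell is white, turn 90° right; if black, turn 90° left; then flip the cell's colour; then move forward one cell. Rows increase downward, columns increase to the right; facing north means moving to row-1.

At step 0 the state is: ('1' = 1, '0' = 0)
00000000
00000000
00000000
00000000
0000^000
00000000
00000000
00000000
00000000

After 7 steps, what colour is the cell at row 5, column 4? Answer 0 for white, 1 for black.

k=0  00000000
00000000
00000000
00000000
0000^000
00000000
00000000
00000000
00000000
k=1  00000000
00000000
00000000
00000000
00001>00
00000000
00000000
00000000
00000000
k=2  00000000
00000000
00000000
00000000
00001100
00000v00
00000000
00000000
00000000
k=3  00000000
00000000
00000000
00000000
00001100
0000<100
00000000
00000000
00000000
k=4  00000000
00000000
00000000
00000000
0000^100
00001100
00000000
00000000
00000000
k=5  00000000
00000000
00000000
00000000
000<0100
00001100
00000000
00000000
00000000
k=6  00000000
00000000
00000000
000^0000
00010100
00001100
00000000
00000000
00000000
k=7  00000000
00000000
00000000
0001>000
00010100
00001100
00000000
00000000
00000000

1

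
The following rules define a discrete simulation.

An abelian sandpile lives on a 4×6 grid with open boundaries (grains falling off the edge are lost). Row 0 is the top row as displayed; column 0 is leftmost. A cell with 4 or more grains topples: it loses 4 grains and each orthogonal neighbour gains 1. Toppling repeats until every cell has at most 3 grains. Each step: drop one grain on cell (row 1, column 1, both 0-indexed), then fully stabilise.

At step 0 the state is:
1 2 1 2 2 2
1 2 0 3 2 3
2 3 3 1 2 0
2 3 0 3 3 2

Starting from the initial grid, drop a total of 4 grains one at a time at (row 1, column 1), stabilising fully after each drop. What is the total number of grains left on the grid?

48

t=0: 1 2 1 2 2 2
1 2 0 3 2 3
2 3 3 1 2 0
2 3 0 3 3 2
t=1: 1 2 1 2 2 2
1 3 0 3 2 3
2 3 3 1 2 0
2 3 0 3 3 2
t=2: 1 3 1 2 2 2
2 1 2 3 2 3
3 2 0 2 2 0
3 0 2 3 3 2
t=3: 1 3 1 2 2 2
2 2 2 3 2 3
3 2 0 2 2 0
3 0 2 3 3 2
t=4: 1 3 1 2 2 2
2 3 2 3 2 3
3 2 0 2 2 0
3 0 2 3 3 2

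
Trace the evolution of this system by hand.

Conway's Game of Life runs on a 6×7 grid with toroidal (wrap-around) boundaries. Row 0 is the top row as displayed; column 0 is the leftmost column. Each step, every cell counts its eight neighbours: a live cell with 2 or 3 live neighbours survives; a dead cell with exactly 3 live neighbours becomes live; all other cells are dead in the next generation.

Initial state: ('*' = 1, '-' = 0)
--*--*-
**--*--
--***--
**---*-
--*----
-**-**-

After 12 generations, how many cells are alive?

2

[0] --*--*-
**--*--
--***--
**---*-
--*----
-**-**-
[1] *-*--**
-*--**-
--*****
-*--*--
*-*****
-**-**-
[2] *-*----
-*-----
***---*
-*-----
*-----*
-------
[3] -*-----
------*
--*----
--*----
*------
**----*
[4] -*----*
-------
-------
-*-----
*-----*
-*----*
[5] -------
-------
-------
*------
-*----*
-*---**
[6] -------
-------
-------
*------
-*---**
-----**
[7] -------
-------
-------
*-----*
-----*-
*----**
[8] ------*
-------
-------
------*
-----*-
-----**
[9] -----**
-------
-------
-------
-----*-
-----**
[10] -----**
-------
-------
-------
-----**
----*--
[11] -----*-
-------
-------
-------
-----*-
----*--
[12] -------
-------
-------
-------
-------
----**-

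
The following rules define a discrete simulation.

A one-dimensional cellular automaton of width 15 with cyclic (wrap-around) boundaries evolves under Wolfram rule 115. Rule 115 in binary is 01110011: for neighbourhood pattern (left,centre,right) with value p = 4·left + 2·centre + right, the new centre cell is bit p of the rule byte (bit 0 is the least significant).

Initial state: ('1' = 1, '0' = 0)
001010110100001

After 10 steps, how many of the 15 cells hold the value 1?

gen 0: 001010110100001
gen 1: 110101011011110
gen 2: 011010101100011
gen 3: 101101010111101
gen 4: 110110101000110
gen 5: 011011010111011
gen 6: 101101101001101
gen 7: 110110110110110
gen 8: 011011011011011
gen 9: 101101101101101
gen 10: 110110110110110

10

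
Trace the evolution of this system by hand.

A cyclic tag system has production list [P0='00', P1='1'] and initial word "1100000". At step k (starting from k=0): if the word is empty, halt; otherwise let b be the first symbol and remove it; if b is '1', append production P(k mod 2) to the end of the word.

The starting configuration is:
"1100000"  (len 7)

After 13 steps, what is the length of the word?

0

t=0: "1100000"  (len 7)
t=1: "10000000"  (len 8)
t=2: "00000001"  (len 8)
t=3: "0000001"  (len 7)
t=4: "000001"  (len 6)
t=5: "00001"  (len 5)
t=6: "0001"  (len 4)
t=7: "001"  (len 3)
t=8: "01"  (len 2)
t=9: "1"  (len 1)
t=10: "1"  (len 1)
t=11: "00"  (len 2)
t=12: "0"  (len 1)
t=13: (halted — word empty)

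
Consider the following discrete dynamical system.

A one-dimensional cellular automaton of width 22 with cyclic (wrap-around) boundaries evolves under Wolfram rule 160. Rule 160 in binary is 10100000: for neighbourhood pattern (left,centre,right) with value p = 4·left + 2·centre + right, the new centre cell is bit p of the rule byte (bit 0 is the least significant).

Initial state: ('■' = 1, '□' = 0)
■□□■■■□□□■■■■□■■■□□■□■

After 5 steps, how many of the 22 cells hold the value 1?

gen 0: ■□□■■■□□□■■■■□■■■□□■□■
gen 1: □□□□■□□□□□■■□■□■□□□□■□
gen 2: □□□□□□□□□□□□■□■□□□□□□□
gen 3: □□□□□□□□□□□□□■□□□□□□□□
gen 4: □□□□□□□□□□□□□□□□□□□□□□
gen 5: □□□□□□□□□□□□□□□□□□□□□□

0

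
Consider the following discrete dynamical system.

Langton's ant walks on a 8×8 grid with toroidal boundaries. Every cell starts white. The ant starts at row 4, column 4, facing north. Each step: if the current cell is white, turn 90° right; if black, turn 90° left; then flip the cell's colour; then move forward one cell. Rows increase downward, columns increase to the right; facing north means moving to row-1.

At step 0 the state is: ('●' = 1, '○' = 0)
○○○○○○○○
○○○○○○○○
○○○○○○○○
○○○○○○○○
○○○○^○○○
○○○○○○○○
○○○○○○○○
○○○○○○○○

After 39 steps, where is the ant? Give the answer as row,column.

7,4

k=0  ○○○○○○○○
○○○○○○○○
○○○○○○○○
○○○○○○○○
○○○○^○○○
○○○○○○○○
○○○○○○○○
○○○○○○○○
k=1  ○○○○○○○○
○○○○○○○○
○○○○○○○○
○○○○○○○○
○○○○●>○○
○○○○○○○○
○○○○○○○○
○○○○○○○○
k=2  ○○○○○○○○
○○○○○○○○
○○○○○○○○
○○○○○○○○
○○○○●●○○
○○○○○v○○
○○○○○○○○
○○○○○○○○
k=3  ○○○○○○○○
○○○○○○○○
○○○○○○○○
○○○○○○○○
○○○○●●○○
○○○○<●○○
○○○○○○○○
○○○○○○○○
k=4  ○○○○○○○○
○○○○○○○○
○○○○○○○○
○○○○○○○○
○○○○^●○○
○○○○●●○○
○○○○○○○○
○○○○○○○○
k=5  ○○○○○○○○
○○○○○○○○
○○○○○○○○
○○○○○○○○
○○○<○●○○
○○○○●●○○
○○○○○○○○
○○○○○○○○
k=6  ○○○○○○○○
○○○○○○○○
○○○○○○○○
○○○^○○○○
○○○●○●○○
○○○○●●○○
○○○○○○○○
○○○○○○○○
k=7  ○○○○○○○○
○○○○○○○○
○○○○○○○○
○○○●>○○○
○○○●○●○○
○○○○●●○○
○○○○○○○○
○○○○○○○○
k=8  ○○○○○○○○
○○○○○○○○
○○○○○○○○
○○○●●○○○
○○○●v●○○
○○○○●●○○
○○○○○○○○
○○○○○○○○
k=9  ○○○○○○○○
○○○○○○○○
○○○○○○○○
○○○●●○○○
○○○<●●○○
○○○○●●○○
○○○○○○○○
○○○○○○○○
k=10  ○○○○○○○○
○○○○○○○○
○○○○○○○○
○○○●●○○○
○○○○●●○○
○○○v●●○○
○○○○○○○○
○○○○○○○○
k=11  ○○○○○○○○
○○○○○○○○
○○○○○○○○
○○○●●○○○
○○○○●●○○
○○<●●●○○
○○○○○○○○
○○○○○○○○
k=12  ○○○○○○○○
○○○○○○○○
○○○○○○○○
○○○●●○○○
○○^○●●○○
○○●●●●○○
○○○○○○○○
○○○○○○○○
k=13  ○○○○○○○○
○○○○○○○○
○○○○○○○○
○○○●●○○○
○○●>●●○○
○○●●●●○○
○○○○○○○○
○○○○○○○○
k=14  ○○○○○○○○
○○○○○○○○
○○○○○○○○
○○○●●○○○
○○●●●●○○
○○●v●●○○
○○○○○○○○
○○○○○○○○
k=15  ○○○○○○○○
○○○○○○○○
○○○○○○○○
○○○●●○○○
○○●●●●○○
○○●○>●○○
○○○○○○○○
○○○○○○○○
k=16  ○○○○○○○○
○○○○○○○○
○○○○○○○○
○○○●●○○○
○○●●^●○○
○○●○○●○○
○○○○○○○○
○○○○○○○○
k=17  ○○○○○○○○
○○○○○○○○
○○○○○○○○
○○○●●○○○
○○●<○●○○
○○●○○●○○
○○○○○○○○
○○○○○○○○
k=18  ○○○○○○○○
○○○○○○○○
○○○○○○○○
○○○●●○○○
○○●○○●○○
○○●v○●○○
○○○○○○○○
○○○○○○○○
k=19  ○○○○○○○○
○○○○○○○○
○○○○○○○○
○○○●●○○○
○○●○○●○○
○○<●○●○○
○○○○○○○○
○○○○○○○○
k=20  ○○○○○○○○
○○○○○○○○
○○○○○○○○
○○○●●○○○
○○●○○●○○
○○○●○●○○
○○v○○○○○
○○○○○○○○
k=21  ○○○○○○○○
○○○○○○○○
○○○○○○○○
○○○●●○○○
○○●○○●○○
○○○●○●○○
○<●○○○○○
○○○○○○○○
k=22  ○○○○○○○○
○○○○○○○○
○○○○○○○○
○○○●●○○○
○○●○○●○○
○^○●○●○○
○●●○○○○○
○○○○○○○○
k=23  ○○○○○○○○
○○○○○○○○
○○○○○○○○
○○○●●○○○
○○●○○●○○
○●>●○●○○
○●●○○○○○
○○○○○○○○
k=24  ○○○○○○○○
○○○○○○○○
○○○○○○○○
○○○●●○○○
○○●○○●○○
○●●●○●○○
○●v○○○○○
○○○○○○○○
k=25  ○○○○○○○○
○○○○○○○○
○○○○○○○○
○○○●●○○○
○○●○○●○○
○●●●○●○○
○●○>○○○○
○○○○○○○○
k=26  ○○○○○○○○
○○○○○○○○
○○○○○○○○
○○○●●○○○
○○●○○●○○
○●●●○●○○
○●○●○○○○
○○○v○○○○
k=27  ○○○○○○○○
○○○○○○○○
○○○○○○○○
○○○●●○○○
○○●○○●○○
○●●●○●○○
○●○●○○○○
○○<●○○○○
k=28  ○○○○○○○○
○○○○○○○○
○○○○○○○○
○○○●●○○○
○○●○○●○○
○●●●○●○○
○●^●○○○○
○○●●○○○○
k=29  ○○○○○○○○
○○○○○○○○
○○○○○○○○
○○○●●○○○
○○●○○●○○
○●●●○●○○
○●●>○○○○
○○●●○○○○
k=30  ○○○○○○○○
○○○○○○○○
○○○○○○○○
○○○●●○○○
○○●○○●○○
○●●^○●○○
○●●○○○○○
○○●●○○○○
k=31  ○○○○○○○○
○○○○○○○○
○○○○○○○○
○○○●●○○○
○○●○○●○○
○●<○○●○○
○●●○○○○○
○○●●○○○○
k=32  ○○○○○○○○
○○○○○○○○
○○○○○○○○
○○○●●○○○
○○●○○●○○
○●○○○●○○
○●v○○○○○
○○●●○○○○
k=33  ○○○○○○○○
○○○○○○○○
○○○○○○○○
○○○●●○○○
○○●○○●○○
○●○○○●○○
○●○>○○○○
○○●●○○○○
k=34  ○○○○○○○○
○○○○○○○○
○○○○○○○○
○○○●●○○○
○○●○○●○○
○●○○○●○○
○●○●○○○○
○○●v○○○○
k=35  ○○○○○○○○
○○○○○○○○
○○○○○○○○
○○○●●○○○
○○●○○●○○
○●○○○●○○
○●○●○○○○
○○●○>○○○
k=36  ○○○○v○○○
○○○○○○○○
○○○○○○○○
○○○●●○○○
○○●○○●○○
○●○○○●○○
○●○●○○○○
○○●○●○○○
k=37  ○○○<●○○○
○○○○○○○○
○○○○○○○○
○○○●●○○○
○○●○○●○○
○●○○○●○○
○●○●○○○○
○○●○●○○○
k=38  ○○○●●○○○
○○○○○○○○
○○○○○○○○
○○○●●○○○
○○●○○●○○
○●○○○●○○
○●○●○○○○
○○●^●○○○
k=39  ○○○●●○○○
○○○○○○○○
○○○○○○○○
○○○●●○○○
○○●○○●○○
○●○○○●○○
○●○●○○○○
○○●●>○○○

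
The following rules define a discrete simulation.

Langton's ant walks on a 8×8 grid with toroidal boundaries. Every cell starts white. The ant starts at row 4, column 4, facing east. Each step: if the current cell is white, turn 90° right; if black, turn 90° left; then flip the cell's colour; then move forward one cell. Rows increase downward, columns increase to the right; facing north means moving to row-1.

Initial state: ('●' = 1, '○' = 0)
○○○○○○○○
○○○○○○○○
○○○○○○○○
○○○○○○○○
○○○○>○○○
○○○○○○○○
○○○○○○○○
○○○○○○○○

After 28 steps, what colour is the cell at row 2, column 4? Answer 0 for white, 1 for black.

gen 0: ○○○○○○○○
○○○○○○○○
○○○○○○○○
○○○○○○○○
○○○○>○○○
○○○○○○○○
○○○○○○○○
○○○○○○○○
gen 1: ○○○○○○○○
○○○○○○○○
○○○○○○○○
○○○○○○○○
○○○○●○○○
○○○○v○○○
○○○○○○○○
○○○○○○○○
gen 2: ○○○○○○○○
○○○○○○○○
○○○○○○○○
○○○○○○○○
○○○○●○○○
○○○<●○○○
○○○○○○○○
○○○○○○○○
gen 3: ○○○○○○○○
○○○○○○○○
○○○○○○○○
○○○○○○○○
○○○^●○○○
○○○●●○○○
○○○○○○○○
○○○○○○○○
gen 4: ○○○○○○○○
○○○○○○○○
○○○○○○○○
○○○○○○○○
○○○●>○○○
○○○●●○○○
○○○○○○○○
○○○○○○○○
gen 5: ○○○○○○○○
○○○○○○○○
○○○○○○○○
○○○○^○○○
○○○●○○○○
○○○●●○○○
○○○○○○○○
○○○○○○○○
gen 6: ○○○○○○○○
○○○○○○○○
○○○○○○○○
○○○○●>○○
○○○●○○○○
○○○●●○○○
○○○○○○○○
○○○○○○○○
gen 7: ○○○○○○○○
○○○○○○○○
○○○○○○○○
○○○○●●○○
○○○●○v○○
○○○●●○○○
○○○○○○○○
○○○○○○○○
gen 8: ○○○○○○○○
○○○○○○○○
○○○○○○○○
○○○○●●○○
○○○●<●○○
○○○●●○○○
○○○○○○○○
○○○○○○○○
gen 9: ○○○○○○○○
○○○○○○○○
○○○○○○○○
○○○○^●○○
○○○●●●○○
○○○●●○○○
○○○○○○○○
○○○○○○○○
gen 10: ○○○○○○○○
○○○○○○○○
○○○○○○○○
○○○<○●○○
○○○●●●○○
○○○●●○○○
○○○○○○○○
○○○○○○○○
gen 11: ○○○○○○○○
○○○○○○○○
○○○^○○○○
○○○●○●○○
○○○●●●○○
○○○●●○○○
○○○○○○○○
○○○○○○○○
gen 12: ○○○○○○○○
○○○○○○○○
○○○●>○○○
○○○●○●○○
○○○●●●○○
○○○●●○○○
○○○○○○○○
○○○○○○○○
gen 13: ○○○○○○○○
○○○○○○○○
○○○●●○○○
○○○●v●○○
○○○●●●○○
○○○●●○○○
○○○○○○○○
○○○○○○○○
gen 14: ○○○○○○○○
○○○○○○○○
○○○●●○○○
○○○<●●○○
○○○●●●○○
○○○●●○○○
○○○○○○○○
○○○○○○○○
gen 15: ○○○○○○○○
○○○○○○○○
○○○●●○○○
○○○○●●○○
○○○v●●○○
○○○●●○○○
○○○○○○○○
○○○○○○○○
gen 16: ○○○○○○○○
○○○○○○○○
○○○●●○○○
○○○○●●○○
○○○○>●○○
○○○●●○○○
○○○○○○○○
○○○○○○○○
gen 17: ○○○○○○○○
○○○○○○○○
○○○●●○○○
○○○○^●○○
○○○○○●○○
○○○●●○○○
○○○○○○○○
○○○○○○○○
gen 18: ○○○○○○○○
○○○○○○○○
○○○●●○○○
○○○<○●○○
○○○○○●○○
○○○●●○○○
○○○○○○○○
○○○○○○○○
gen 19: ○○○○○○○○
○○○○○○○○
○○○^●○○○
○○○●○●○○
○○○○○●○○
○○○●●○○○
○○○○○○○○
○○○○○○○○
gen 20: ○○○○○○○○
○○○○○○○○
○○<○●○○○
○○○●○●○○
○○○○○●○○
○○○●●○○○
○○○○○○○○
○○○○○○○○
gen 21: ○○○○○○○○
○○^○○○○○
○○●○●○○○
○○○●○●○○
○○○○○●○○
○○○●●○○○
○○○○○○○○
○○○○○○○○
gen 22: ○○○○○○○○
○○●>○○○○
○○●○●○○○
○○○●○●○○
○○○○○●○○
○○○●●○○○
○○○○○○○○
○○○○○○○○
gen 23: ○○○○○○○○
○○●●○○○○
○○●v●○○○
○○○●○●○○
○○○○○●○○
○○○●●○○○
○○○○○○○○
○○○○○○○○
gen 24: ○○○○○○○○
○○●●○○○○
○○<●●○○○
○○○●○●○○
○○○○○●○○
○○○●●○○○
○○○○○○○○
○○○○○○○○
gen 25: ○○○○○○○○
○○●●○○○○
○○○●●○○○
○○v●○●○○
○○○○○●○○
○○○●●○○○
○○○○○○○○
○○○○○○○○
gen 26: ○○○○○○○○
○○●●○○○○
○○○●●○○○
○<●●○●○○
○○○○○●○○
○○○●●○○○
○○○○○○○○
○○○○○○○○
gen 27: ○○○○○○○○
○○●●○○○○
○^○●●○○○
○●●●○●○○
○○○○○●○○
○○○●●○○○
○○○○○○○○
○○○○○○○○
gen 28: ○○○○○○○○
○○●●○○○○
○●>●●○○○
○●●●○●○○
○○○○○●○○
○○○●●○○○
○○○○○○○○
○○○○○○○○

1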